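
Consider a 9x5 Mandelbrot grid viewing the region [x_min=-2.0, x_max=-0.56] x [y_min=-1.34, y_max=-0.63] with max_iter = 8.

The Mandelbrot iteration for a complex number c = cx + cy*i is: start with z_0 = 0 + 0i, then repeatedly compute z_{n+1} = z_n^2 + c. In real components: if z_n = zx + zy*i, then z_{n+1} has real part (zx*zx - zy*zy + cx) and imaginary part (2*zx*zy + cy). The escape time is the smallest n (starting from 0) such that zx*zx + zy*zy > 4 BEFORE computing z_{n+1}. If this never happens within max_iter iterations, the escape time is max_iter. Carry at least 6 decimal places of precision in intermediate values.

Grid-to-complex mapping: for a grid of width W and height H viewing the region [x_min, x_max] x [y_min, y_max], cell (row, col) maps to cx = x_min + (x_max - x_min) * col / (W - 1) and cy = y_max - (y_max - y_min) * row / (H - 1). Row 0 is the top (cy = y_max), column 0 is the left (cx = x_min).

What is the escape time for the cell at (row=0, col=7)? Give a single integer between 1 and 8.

z_0 = 0 + 0i, c = -0.7400 + -0.6300i
Iter 1: z = -0.7400 + -0.6300i, |z|^2 = 0.9445
Iter 2: z = -0.5893 + 0.3024i, |z|^2 = 0.4387
Iter 3: z = -0.4842 + -0.9864i, |z|^2 = 1.2074
Iter 4: z = -1.4786 + 0.3252i, |z|^2 = 2.2919
Iter 5: z = 1.3405 + -1.5916i, |z|^2 = 4.3301
Escaped at iteration 5

Answer: 5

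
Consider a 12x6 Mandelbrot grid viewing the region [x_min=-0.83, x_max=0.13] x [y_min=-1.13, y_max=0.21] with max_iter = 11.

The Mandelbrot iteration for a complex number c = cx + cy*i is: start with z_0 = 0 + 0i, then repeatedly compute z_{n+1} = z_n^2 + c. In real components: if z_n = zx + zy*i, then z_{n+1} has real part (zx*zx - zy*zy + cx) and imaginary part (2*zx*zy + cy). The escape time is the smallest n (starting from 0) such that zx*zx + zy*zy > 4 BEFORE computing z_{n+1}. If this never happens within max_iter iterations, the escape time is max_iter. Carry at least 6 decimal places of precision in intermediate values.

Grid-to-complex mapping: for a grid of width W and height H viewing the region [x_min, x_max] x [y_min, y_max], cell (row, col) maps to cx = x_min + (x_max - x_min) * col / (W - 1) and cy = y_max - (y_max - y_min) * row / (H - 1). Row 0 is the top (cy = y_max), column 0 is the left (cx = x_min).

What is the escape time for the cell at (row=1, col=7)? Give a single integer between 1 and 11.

Answer: 11

Derivation:
z_0 = 0 + 0i, c = -0.2191 + -0.0580i
Iter 1: z = -0.2191 + -0.0580i, |z|^2 = 0.0514
Iter 2: z = -0.1745 + -0.0326i, |z|^2 = 0.0315
Iter 3: z = -0.1897 + -0.0466i, |z|^2 = 0.0382
Iter 4: z = -0.1853 + -0.0403i, |z|^2 = 0.0360
Iter 5: z = -0.1864 + -0.0431i, |z|^2 = 0.0366
Iter 6: z = -0.1862 + -0.0419i, |z|^2 = 0.0364
Iter 7: z = -0.1862 + -0.0424i, |z|^2 = 0.0365
Iter 8: z = -0.1862 + -0.0422i, |z|^2 = 0.0365
Iter 9: z = -0.1862 + -0.0423i, |z|^2 = 0.0365
Iter 10: z = -0.1862 + -0.0423i, |z|^2 = 0.0365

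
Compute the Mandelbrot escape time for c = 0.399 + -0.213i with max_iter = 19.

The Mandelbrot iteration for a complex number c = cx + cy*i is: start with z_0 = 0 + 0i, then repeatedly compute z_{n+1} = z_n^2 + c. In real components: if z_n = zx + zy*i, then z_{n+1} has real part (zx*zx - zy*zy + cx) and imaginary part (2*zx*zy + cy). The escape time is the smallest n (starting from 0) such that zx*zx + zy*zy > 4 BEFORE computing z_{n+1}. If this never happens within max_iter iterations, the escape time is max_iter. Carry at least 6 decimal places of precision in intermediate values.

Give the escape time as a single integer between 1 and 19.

z_0 = 0 + 0i, c = 0.3990 + -0.2130i
Iter 1: z = 0.3990 + -0.2130i, |z|^2 = 0.2046
Iter 2: z = 0.5128 + -0.3830i, |z|^2 = 0.4097
Iter 3: z = 0.5153 + -0.6058i, |z|^2 = 0.6326
Iter 4: z = 0.2976 + -0.8374i, |z|^2 = 0.7897
Iter 5: z = -0.2136 + -0.7113i, |z|^2 = 0.5517
Iter 6: z = -0.0614 + 0.0910i, |z|^2 = 0.0120
Iter 7: z = 0.3945 + -0.2242i, |z|^2 = 0.2059
Iter 8: z = 0.5044 + -0.3899i, |z|^2 = 0.4064
Iter 9: z = 0.5014 + -0.6063i, |z|^2 = 0.6190
Iter 10: z = 0.2828 + -0.8210i, |z|^2 = 0.7540
Iter 11: z = -0.1950 + -0.6774i, |z|^2 = 0.4969
Iter 12: z = -0.0218 + 0.0512i, |z|^2 = 0.0031
Iter 13: z = 0.3969 + -0.2152i, |z|^2 = 0.2038
Iter 14: z = 0.5102 + -0.3838i, |z|^2 = 0.4076
Iter 15: z = 0.5119 + -0.6046i, |z|^2 = 0.6277
Iter 16: z = 0.2955 + -0.8321i, |z|^2 = 0.7797
Iter 17: z = -0.2060 + -0.7047i, |z|^2 = 0.5391
Iter 18: z = -0.0552 + 0.0774i, |z|^2 = 0.0090

Answer: 19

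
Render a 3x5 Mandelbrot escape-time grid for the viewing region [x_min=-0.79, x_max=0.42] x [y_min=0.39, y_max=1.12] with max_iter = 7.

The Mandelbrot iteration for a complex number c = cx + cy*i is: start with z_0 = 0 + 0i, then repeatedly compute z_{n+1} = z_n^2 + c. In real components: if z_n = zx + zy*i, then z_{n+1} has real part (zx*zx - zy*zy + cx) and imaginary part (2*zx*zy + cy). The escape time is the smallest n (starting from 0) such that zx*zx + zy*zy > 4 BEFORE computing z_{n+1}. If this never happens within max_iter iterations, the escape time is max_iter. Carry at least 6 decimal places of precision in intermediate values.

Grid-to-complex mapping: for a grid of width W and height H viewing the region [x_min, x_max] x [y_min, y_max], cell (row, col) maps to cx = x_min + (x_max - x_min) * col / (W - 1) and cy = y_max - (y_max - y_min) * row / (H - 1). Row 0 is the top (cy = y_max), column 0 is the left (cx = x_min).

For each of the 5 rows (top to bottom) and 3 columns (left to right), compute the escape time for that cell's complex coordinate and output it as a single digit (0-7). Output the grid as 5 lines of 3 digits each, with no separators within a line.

Answer: 362
373
474
577
777

Derivation:
(row=0, col=0): c = -0.7900 + 1.1200i → escape time 3
(row=0, col=1): c = -0.1850 + 1.1200i → escape time 6
(row=0, col=2): c = 0.4200 + 1.1200i → escape time 2
(row=1, col=0): c = -0.7900 + 0.9375i → escape time 3
(row=1, col=1): c = -0.1850 + 0.9375i → escape time 7
(row=1, col=2): c = 0.4200 + 0.9375i → escape time 3
(row=2, col=0): c = -0.7900 + 0.7550i → escape time 4
(row=2, col=1): c = -0.1850 + 0.7550i → escape time 7
(row=2, col=2): c = 0.4200 + 0.7550i → escape time 4
(row=3, col=0): c = -0.7900 + 0.5725i → escape time 5
(row=3, col=1): c = -0.1850 + 0.5725i → escape time 7
(row=3, col=2): c = 0.4200 + 0.5725i → escape time 7
(row=4, col=0): c = -0.7900 + 0.3900i → escape time 7
(row=4, col=1): c = -0.1850 + 0.3900i → escape time 7
(row=4, col=2): c = 0.4200 + 0.3900i → escape time 7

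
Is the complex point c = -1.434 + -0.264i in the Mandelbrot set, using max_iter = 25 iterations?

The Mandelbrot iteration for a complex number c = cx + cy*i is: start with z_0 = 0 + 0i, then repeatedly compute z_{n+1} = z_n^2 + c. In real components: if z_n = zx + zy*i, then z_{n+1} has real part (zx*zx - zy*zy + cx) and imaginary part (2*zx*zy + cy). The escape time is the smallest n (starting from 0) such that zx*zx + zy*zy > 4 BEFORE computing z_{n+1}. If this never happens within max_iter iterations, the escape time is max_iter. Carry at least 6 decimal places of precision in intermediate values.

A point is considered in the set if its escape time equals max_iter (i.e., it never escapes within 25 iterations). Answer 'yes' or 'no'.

Answer: no

Derivation:
z_0 = 0 + 0i, c = -1.4340 + -0.2640i
Iter 1: z = -1.4340 + -0.2640i, |z|^2 = 2.1261
Iter 2: z = 0.5527 + 0.4932i, |z|^2 = 0.5486
Iter 3: z = -1.3718 + 0.2811i, |z|^2 = 1.9608
Iter 4: z = 0.3687 + -1.0352i, |z|^2 = 1.2076
Iter 5: z = -2.3696 + -1.0274i, |z|^2 = 6.6707
Escaped at iteration 5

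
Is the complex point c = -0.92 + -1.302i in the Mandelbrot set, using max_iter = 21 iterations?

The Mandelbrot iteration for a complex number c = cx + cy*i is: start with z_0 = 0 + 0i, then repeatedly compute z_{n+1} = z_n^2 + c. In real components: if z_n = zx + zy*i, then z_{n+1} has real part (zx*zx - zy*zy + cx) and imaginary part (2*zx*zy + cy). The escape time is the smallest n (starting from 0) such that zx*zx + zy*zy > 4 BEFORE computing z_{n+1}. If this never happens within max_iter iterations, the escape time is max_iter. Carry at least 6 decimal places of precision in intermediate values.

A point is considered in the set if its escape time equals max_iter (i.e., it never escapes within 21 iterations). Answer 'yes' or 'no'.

Answer: no

Derivation:
z_0 = 0 + 0i, c = -0.9200 + -1.3020i
Iter 1: z = -0.9200 + -1.3020i, |z|^2 = 2.5416
Iter 2: z = -1.7688 + 1.0937i, |z|^2 = 4.3248
Escaped at iteration 2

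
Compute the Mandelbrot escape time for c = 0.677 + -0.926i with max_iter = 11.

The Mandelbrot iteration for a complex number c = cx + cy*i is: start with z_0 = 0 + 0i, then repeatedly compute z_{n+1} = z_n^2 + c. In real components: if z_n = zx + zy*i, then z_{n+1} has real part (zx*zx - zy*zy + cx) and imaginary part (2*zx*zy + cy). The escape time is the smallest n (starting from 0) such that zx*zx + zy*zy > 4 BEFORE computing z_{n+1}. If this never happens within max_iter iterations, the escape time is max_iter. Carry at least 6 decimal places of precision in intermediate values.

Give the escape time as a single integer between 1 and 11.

z_0 = 0 + 0i, c = 0.6770 + -0.9260i
Iter 1: z = 0.6770 + -0.9260i, |z|^2 = 1.3158
Iter 2: z = 0.2779 + -2.1798i, |z|^2 = 4.8287
Escaped at iteration 2

Answer: 2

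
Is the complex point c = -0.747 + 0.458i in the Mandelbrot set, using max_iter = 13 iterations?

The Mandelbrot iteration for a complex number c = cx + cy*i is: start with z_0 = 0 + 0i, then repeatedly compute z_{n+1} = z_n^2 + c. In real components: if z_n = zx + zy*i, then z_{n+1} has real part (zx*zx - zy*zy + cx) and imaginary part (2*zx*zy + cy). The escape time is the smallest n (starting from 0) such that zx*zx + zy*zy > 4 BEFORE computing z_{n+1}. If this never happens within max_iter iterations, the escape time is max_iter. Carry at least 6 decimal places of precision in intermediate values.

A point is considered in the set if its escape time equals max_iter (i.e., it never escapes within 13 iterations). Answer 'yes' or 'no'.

z_0 = 0 + 0i, c = -0.7470 + 0.4580i
Iter 1: z = -0.7470 + 0.4580i, |z|^2 = 0.7678
Iter 2: z = -0.3988 + -0.2263i, |z|^2 = 0.2102
Iter 3: z = -0.6392 + 0.6384i, |z|^2 = 0.8162
Iter 4: z = -0.7460 + -0.3582i, |z|^2 = 0.6849
Iter 5: z = -0.3187 + 0.9924i, |z|^2 = 1.0864
Iter 6: z = -1.6303 + -0.1745i, |z|^2 = 2.6884
Iter 7: z = 1.8804 + 1.0271i, |z|^2 = 4.5910
Escaped at iteration 7

Answer: no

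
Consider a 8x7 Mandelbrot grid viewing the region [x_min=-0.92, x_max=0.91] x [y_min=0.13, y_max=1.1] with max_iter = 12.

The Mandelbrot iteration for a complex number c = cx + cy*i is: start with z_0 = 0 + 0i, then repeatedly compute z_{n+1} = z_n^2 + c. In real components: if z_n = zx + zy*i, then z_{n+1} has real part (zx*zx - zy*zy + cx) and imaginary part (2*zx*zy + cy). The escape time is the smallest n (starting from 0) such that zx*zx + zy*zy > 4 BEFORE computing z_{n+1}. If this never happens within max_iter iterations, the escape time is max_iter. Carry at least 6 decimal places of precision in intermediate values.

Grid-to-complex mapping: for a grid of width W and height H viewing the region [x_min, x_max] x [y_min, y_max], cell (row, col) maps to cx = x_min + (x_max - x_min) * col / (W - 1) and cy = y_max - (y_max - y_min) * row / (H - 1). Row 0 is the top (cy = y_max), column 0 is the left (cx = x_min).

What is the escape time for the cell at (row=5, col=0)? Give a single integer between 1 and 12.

z_0 = 0 + 0i, c = -0.9200 + 0.2917i
Iter 1: z = -0.9200 + 0.2917i, |z|^2 = 0.9315
Iter 2: z = -0.1587 + -0.2450i, |z|^2 = 0.0852
Iter 3: z = -0.9548 + 0.3694i, |z|^2 = 1.0482
Iter 4: z = -0.1447 + -0.4138i, |z|^2 = 0.1922
Iter 5: z = -1.0703 + 0.4114i, |z|^2 = 1.3148
Iter 6: z = 0.0562 + -0.5891i, |z|^2 = 0.3502
Iter 7: z = -1.2638 + 0.2254i, |z|^2 = 1.6481
Iter 8: z = 0.6265 + -0.2781i, |z|^2 = 0.4698
Iter 9: z = -0.6049 + -0.0568i, |z|^2 = 0.3691
Iter 10: z = -0.5573 + 0.3604i, |z|^2 = 0.4405
Iter 11: z = -0.7393 + -0.1101i, |z|^2 = 0.5587

Answer: 12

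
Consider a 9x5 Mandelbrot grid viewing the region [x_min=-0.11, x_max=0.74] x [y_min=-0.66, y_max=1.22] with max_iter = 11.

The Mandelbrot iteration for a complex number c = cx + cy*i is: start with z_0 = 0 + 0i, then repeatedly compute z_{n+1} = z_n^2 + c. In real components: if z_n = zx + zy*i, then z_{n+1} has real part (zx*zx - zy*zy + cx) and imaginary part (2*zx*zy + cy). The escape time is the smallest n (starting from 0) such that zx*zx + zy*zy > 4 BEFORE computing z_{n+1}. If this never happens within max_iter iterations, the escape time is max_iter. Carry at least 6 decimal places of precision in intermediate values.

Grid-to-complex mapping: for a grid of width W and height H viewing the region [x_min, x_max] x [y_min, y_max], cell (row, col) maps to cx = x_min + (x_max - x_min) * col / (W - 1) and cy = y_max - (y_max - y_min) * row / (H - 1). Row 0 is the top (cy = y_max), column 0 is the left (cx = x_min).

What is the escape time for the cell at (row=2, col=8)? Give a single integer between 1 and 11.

Answer: 3

Derivation:
z_0 = 0 + 0i, c = 0.7400 + 0.2800i
Iter 1: z = 0.7400 + 0.2800i, |z|^2 = 0.6260
Iter 2: z = 1.2092 + 0.6944i, |z|^2 = 1.9444
Iter 3: z = 1.7200 + 1.9593i, |z|^2 = 6.7973
Escaped at iteration 3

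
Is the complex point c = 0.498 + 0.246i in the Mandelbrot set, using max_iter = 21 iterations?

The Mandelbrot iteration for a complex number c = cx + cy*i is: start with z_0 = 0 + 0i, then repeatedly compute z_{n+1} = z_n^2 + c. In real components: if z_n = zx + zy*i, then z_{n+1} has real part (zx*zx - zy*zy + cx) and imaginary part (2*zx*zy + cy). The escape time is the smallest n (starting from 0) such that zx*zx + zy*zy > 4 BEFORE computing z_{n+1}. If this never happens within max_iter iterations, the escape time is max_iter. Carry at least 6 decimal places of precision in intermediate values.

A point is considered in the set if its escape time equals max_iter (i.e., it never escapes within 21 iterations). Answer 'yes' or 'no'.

z_0 = 0 + 0i, c = 0.4980 + 0.2460i
Iter 1: z = 0.4980 + 0.2460i, |z|^2 = 0.3085
Iter 2: z = 0.6855 + 0.4910i, |z|^2 = 0.7110
Iter 3: z = 0.7268 + 0.9192i, |z|^2 = 1.3731
Iter 4: z = 0.1814 + 1.5821i, |z|^2 = 2.5359
Iter 5: z = -1.9722 + 0.8199i, |z|^2 = 4.5616
Escaped at iteration 5

Answer: no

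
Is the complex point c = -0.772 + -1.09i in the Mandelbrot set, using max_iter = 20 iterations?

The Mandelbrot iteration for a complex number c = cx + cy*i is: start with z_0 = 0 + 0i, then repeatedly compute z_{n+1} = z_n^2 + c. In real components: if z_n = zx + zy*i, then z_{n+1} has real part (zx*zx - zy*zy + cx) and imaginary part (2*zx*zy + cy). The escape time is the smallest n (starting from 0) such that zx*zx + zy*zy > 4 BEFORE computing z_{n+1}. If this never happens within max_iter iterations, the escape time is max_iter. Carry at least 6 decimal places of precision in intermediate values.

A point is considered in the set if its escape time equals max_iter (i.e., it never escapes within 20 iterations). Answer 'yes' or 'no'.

Answer: no

Derivation:
z_0 = 0 + 0i, c = -0.7720 + -1.0900i
Iter 1: z = -0.7720 + -1.0900i, |z|^2 = 1.7841
Iter 2: z = -1.3641 + 0.5930i, |z|^2 = 2.2124
Iter 3: z = 0.7372 + -2.7077i, |z|^2 = 7.8753
Escaped at iteration 3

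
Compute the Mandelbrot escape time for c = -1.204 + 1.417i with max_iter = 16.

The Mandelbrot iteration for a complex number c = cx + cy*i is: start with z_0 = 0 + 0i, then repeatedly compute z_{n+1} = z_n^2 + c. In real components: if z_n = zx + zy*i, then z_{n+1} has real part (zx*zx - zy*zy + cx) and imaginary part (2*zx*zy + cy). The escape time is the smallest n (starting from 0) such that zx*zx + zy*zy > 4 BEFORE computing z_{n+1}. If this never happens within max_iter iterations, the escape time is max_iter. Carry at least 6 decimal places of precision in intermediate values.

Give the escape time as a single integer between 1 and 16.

z_0 = 0 + 0i, c = -1.2040 + 1.4170i
Iter 1: z = -1.2040 + 1.4170i, |z|^2 = 3.4575
Iter 2: z = -1.7623 + -1.9951i, |z|^2 = 7.0862
Escaped at iteration 2

Answer: 2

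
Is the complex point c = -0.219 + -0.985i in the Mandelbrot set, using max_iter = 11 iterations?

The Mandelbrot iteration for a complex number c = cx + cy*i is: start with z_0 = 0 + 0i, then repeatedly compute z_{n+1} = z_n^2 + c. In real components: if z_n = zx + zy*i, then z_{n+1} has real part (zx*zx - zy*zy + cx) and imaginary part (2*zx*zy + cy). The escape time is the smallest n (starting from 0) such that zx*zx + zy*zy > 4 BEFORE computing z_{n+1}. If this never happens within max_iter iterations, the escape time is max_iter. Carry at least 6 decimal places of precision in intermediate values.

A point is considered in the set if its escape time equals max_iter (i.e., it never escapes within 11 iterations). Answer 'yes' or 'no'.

z_0 = 0 + 0i, c = -0.2190 + -0.9850i
Iter 1: z = -0.2190 + -0.9850i, |z|^2 = 1.0182
Iter 2: z = -1.1413 + -0.5536i, |z|^2 = 1.6089
Iter 3: z = 0.7770 + 0.2785i, |z|^2 = 0.6814
Iter 4: z = 0.3072 + -0.5521i, |z|^2 = 0.3992
Iter 5: z = -0.4295 + -1.3242i, |z|^2 = 1.9381
Iter 6: z = -1.7882 + 0.1524i, |z|^2 = 3.2208
Iter 7: z = 2.9553 + -1.5301i, |z|^2 = 11.0753
Escaped at iteration 7

Answer: no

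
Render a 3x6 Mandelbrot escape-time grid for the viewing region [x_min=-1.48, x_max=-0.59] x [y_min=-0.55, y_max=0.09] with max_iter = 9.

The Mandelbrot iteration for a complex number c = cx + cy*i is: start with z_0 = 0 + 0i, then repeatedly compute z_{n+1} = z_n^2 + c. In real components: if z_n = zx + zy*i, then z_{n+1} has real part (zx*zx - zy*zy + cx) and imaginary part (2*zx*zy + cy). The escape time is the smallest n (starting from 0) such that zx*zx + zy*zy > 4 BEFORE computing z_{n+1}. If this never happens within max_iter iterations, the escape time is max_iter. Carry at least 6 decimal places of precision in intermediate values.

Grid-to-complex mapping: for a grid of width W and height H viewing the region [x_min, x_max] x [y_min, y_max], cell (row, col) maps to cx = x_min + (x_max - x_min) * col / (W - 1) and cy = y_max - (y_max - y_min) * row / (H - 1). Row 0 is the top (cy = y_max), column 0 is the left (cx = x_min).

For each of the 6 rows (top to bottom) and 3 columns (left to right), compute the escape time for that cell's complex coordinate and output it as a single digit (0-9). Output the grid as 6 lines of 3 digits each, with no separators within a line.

Answer: 799
999
599
599
469
359

Derivation:
(row=0, col=0): c = -1.4800 + 0.0900i → escape time 7
(row=0, col=1): c = -1.0350 + 0.0900i → escape time 9
(row=0, col=2): c = -0.5900 + 0.0900i → escape time 9
(row=1, col=0): c = -1.4800 + -0.0380i → escape time 9
(row=1, col=1): c = -1.0350 + -0.0380i → escape time 9
(row=1, col=2): c = -0.5900 + -0.0380i → escape time 9
(row=2, col=0): c = -1.4800 + -0.1660i → escape time 5
(row=2, col=1): c = -1.0350 + -0.1660i → escape time 9
(row=2, col=2): c = -0.5900 + -0.1660i → escape time 9
(row=3, col=0): c = -1.4800 + -0.2940i → escape time 5
(row=3, col=1): c = -1.0350 + -0.2940i → escape time 9
(row=3, col=2): c = -0.5900 + -0.2940i → escape time 9
(row=4, col=0): c = -1.4800 + -0.4220i → escape time 4
(row=4, col=1): c = -1.0350 + -0.4220i → escape time 6
(row=4, col=2): c = -0.5900 + -0.4220i → escape time 9
(row=5, col=0): c = -1.4800 + -0.5500i → escape time 3
(row=5, col=1): c = -1.0350 + -0.5500i → escape time 5
(row=5, col=2): c = -0.5900 + -0.5500i → escape time 9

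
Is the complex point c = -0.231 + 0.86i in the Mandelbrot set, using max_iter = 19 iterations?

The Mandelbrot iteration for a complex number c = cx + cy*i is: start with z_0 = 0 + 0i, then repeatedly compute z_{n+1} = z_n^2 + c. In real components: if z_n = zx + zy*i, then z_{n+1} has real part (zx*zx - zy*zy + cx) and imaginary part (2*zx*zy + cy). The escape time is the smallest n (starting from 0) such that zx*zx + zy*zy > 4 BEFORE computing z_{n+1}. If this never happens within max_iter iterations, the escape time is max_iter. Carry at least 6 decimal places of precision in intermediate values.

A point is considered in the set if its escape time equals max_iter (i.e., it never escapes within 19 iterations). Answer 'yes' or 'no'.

Answer: yes

Derivation:
z_0 = 0 + 0i, c = -0.2310 + 0.8600i
Iter 1: z = -0.2310 + 0.8600i, |z|^2 = 0.7930
Iter 2: z = -0.9172 + 0.4627i, |z|^2 = 1.0554
Iter 3: z = 0.3963 + 0.0112i, |z|^2 = 0.1571
Iter 4: z = -0.0741 + 0.8689i, |z|^2 = 0.7605
Iter 5: z = -0.9805 + 0.7312i, |z|^2 = 1.4960
Iter 6: z = 0.1957 + -0.5739i, |z|^2 = 0.3676
Iter 7: z = -0.5221 + 0.6354i, |z|^2 = 0.6763
Iter 8: z = -0.3622 + 0.1966i, |z|^2 = 0.1698
Iter 9: z = -0.1385 + 0.7176i, |z|^2 = 0.5341
Iter 10: z = -0.7268 + 0.6613i, |z|^2 = 0.9655
Iter 11: z = -0.1400 + -0.1013i, |z|^2 = 0.0299
Iter 12: z = -0.2216 + 0.8884i, |z|^2 = 0.8383
Iter 13: z = -0.9711 + 0.4662i, |z|^2 = 1.1603
Iter 14: z = 0.4946 + -0.0454i, |z|^2 = 0.2467
Iter 15: z = 0.0116 + 0.8151i, |z|^2 = 0.6644
Iter 16: z = -0.8952 + 0.8789i, |z|^2 = 1.5737
Iter 17: z = -0.2021 + -0.7135i, |z|^2 = 0.5499
Iter 18: z = -0.6992 + 1.1483i, |z|^2 = 1.8076
Did not escape in 19 iterations → in set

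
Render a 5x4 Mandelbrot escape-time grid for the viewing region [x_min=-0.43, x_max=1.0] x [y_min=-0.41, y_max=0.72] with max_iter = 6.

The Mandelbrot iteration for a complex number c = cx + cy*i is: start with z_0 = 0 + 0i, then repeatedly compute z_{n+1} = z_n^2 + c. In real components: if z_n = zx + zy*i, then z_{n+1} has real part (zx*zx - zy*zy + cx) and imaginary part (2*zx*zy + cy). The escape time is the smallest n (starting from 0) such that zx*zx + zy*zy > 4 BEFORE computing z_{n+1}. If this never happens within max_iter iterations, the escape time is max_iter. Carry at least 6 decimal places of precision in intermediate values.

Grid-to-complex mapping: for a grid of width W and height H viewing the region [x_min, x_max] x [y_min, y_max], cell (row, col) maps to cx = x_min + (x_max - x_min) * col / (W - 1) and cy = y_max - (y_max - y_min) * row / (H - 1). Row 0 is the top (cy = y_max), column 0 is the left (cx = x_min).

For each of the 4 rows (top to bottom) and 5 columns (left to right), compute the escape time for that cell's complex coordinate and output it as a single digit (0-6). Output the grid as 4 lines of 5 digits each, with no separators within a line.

Answer: 66632
66632
66642
66632

Derivation:
(row=0, col=0): c = -0.4300 + 0.7200i → escape time 6
(row=0, col=1): c = -0.0725 + 0.7200i → escape time 6
(row=0, col=2): c = 0.2850 + 0.7200i → escape time 6
(row=0, col=3): c = 0.6425 + 0.7200i → escape time 3
(row=0, col=4): c = 1.0000 + 0.7200i → escape time 2
(row=1, col=0): c = -0.4300 + 0.3433i → escape time 6
(row=1, col=1): c = -0.0725 + 0.3433i → escape time 6
(row=1, col=2): c = 0.2850 + 0.3433i → escape time 6
(row=1, col=3): c = 0.6425 + 0.3433i → escape time 3
(row=1, col=4): c = 1.0000 + 0.3433i → escape time 2
(row=2, col=0): c = -0.4300 + -0.0333i → escape time 6
(row=2, col=1): c = -0.0725 + -0.0333i → escape time 6
(row=2, col=2): c = 0.2850 + -0.0333i → escape time 6
(row=2, col=3): c = 0.6425 + -0.0333i → escape time 4
(row=2, col=4): c = 1.0000 + -0.0333i → escape time 2
(row=3, col=0): c = -0.4300 + -0.4100i → escape time 6
(row=3, col=1): c = -0.0725 + -0.4100i → escape time 6
(row=3, col=2): c = 0.2850 + -0.4100i → escape time 6
(row=3, col=3): c = 0.6425 + -0.4100i → escape time 3
(row=3, col=4): c = 1.0000 + -0.4100i → escape time 2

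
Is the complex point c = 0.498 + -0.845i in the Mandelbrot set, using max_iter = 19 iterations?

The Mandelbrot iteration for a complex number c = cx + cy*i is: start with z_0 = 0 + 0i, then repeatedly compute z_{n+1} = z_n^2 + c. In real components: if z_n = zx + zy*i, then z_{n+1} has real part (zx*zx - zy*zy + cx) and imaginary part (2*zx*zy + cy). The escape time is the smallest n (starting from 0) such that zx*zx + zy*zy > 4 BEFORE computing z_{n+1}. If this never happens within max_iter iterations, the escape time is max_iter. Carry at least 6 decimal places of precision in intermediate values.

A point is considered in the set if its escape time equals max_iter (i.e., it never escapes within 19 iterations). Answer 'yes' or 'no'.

Answer: no

Derivation:
z_0 = 0 + 0i, c = 0.4980 + -0.8450i
Iter 1: z = 0.4980 + -0.8450i, |z|^2 = 0.9620
Iter 2: z = 0.0320 + -1.6866i, |z|^2 = 2.8457
Iter 3: z = -2.3457 + -0.9529i, |z|^2 = 6.4101
Escaped at iteration 3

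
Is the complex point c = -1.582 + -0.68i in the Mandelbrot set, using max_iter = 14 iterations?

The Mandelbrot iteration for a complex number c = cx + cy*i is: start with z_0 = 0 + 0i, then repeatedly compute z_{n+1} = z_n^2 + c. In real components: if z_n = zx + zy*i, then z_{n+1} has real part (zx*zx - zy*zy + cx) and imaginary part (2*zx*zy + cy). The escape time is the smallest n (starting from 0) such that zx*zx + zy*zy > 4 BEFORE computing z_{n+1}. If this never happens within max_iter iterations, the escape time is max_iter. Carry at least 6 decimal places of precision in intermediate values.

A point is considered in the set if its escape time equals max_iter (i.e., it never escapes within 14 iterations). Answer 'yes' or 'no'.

Answer: no

Derivation:
z_0 = 0 + 0i, c = -1.5820 + -0.6800i
Iter 1: z = -1.5820 + -0.6800i, |z|^2 = 2.9651
Iter 2: z = 0.4583 + 1.4715i, |z|^2 = 2.3754
Iter 3: z = -3.5373 + 0.6689i, |z|^2 = 12.9599
Escaped at iteration 3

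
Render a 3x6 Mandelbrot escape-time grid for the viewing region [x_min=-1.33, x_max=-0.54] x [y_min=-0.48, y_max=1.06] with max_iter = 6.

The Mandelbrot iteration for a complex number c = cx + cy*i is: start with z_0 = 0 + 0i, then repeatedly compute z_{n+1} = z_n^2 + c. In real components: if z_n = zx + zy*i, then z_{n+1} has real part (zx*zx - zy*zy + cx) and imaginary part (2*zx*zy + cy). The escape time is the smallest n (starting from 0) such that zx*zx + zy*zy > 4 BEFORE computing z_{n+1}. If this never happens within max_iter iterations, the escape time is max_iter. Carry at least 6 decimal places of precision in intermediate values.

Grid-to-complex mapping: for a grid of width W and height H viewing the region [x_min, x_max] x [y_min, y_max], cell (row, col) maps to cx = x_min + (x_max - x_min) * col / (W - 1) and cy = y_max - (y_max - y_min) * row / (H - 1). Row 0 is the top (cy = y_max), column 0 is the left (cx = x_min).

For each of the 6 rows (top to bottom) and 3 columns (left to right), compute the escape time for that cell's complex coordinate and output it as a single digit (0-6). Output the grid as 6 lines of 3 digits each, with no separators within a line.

(row=0, col=0): c = -1.3300 + 1.0600i → escape time 3
(row=0, col=1): c = -0.9350 + 1.0600i → escape time 3
(row=0, col=2): c = -0.5400 + 1.0600i → escape time 4
(row=1, col=0): c = -1.3300 + 0.7520i → escape time 3
(row=1, col=1): c = -0.9350 + 0.7520i → escape time 4
(row=1, col=2): c = -0.5400 + 0.7520i → escape time 6
(row=2, col=0): c = -1.3300 + 0.4440i → escape time 5
(row=2, col=1): c = -0.9350 + 0.4440i → escape time 6
(row=2, col=2): c = -0.5400 + 0.4440i → escape time 6
(row=3, col=0): c = -1.3300 + 0.1360i → escape time 6
(row=3, col=1): c = -0.9350 + 0.1360i → escape time 6
(row=3, col=2): c = -0.5400 + 0.1360i → escape time 6
(row=4, col=0): c = -1.3300 + -0.1720i → escape time 6
(row=4, col=1): c = -0.9350 + -0.1720i → escape time 6
(row=4, col=2): c = -0.5400 + -0.1720i → escape time 6
(row=5, col=0): c = -1.3300 + -0.4800i → escape time 4
(row=5, col=1): c = -0.9350 + -0.4800i → escape time 5
(row=5, col=2): c = -0.5400 + -0.4800i → escape time 6

Answer: 334
346
566
666
666
456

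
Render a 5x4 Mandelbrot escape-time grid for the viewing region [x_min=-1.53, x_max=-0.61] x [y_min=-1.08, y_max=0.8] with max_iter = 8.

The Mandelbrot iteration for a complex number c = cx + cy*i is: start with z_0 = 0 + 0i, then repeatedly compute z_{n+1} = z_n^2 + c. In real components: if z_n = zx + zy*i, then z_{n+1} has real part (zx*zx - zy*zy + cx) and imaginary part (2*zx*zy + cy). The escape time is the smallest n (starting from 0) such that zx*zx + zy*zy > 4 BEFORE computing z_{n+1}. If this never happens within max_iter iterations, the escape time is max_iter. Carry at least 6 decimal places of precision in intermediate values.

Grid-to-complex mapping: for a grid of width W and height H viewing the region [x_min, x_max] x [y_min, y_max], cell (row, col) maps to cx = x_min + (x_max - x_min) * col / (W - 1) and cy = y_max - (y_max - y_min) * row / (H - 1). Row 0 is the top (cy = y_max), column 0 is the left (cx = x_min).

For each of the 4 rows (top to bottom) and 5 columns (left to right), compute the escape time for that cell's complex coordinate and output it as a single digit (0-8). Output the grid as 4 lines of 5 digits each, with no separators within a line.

(row=0, col=0): c = -1.5300 + 0.8000i → escape time 3
(row=0, col=1): c = -1.3000 + 0.8000i → escape time 3
(row=0, col=2): c = -1.0700 + 0.8000i → escape time 3
(row=0, col=3): c = -0.8400 + 0.8000i → escape time 4
(row=0, col=4): c = -0.6100 + 0.8000i → escape time 4
(row=1, col=0): c = -1.5300 + 0.1733i → escape time 5
(row=1, col=1): c = -1.3000 + 0.1733i → escape time 8
(row=1, col=2): c = -1.0700 + 0.1733i → escape time 8
(row=1, col=3): c = -0.8400 + 0.1733i → escape time 8
(row=1, col=4): c = -0.6100 + 0.1733i → escape time 8
(row=2, col=0): c = -1.5300 + -0.4533i → escape time 3
(row=2, col=1): c = -1.3000 + -0.4533i → escape time 5
(row=2, col=2): c = -1.0700 + -0.4533i → escape time 5
(row=2, col=3): c = -0.8400 + -0.4533i → escape time 6
(row=2, col=4): c = -0.6100 + -0.4533i → escape time 8
(row=3, col=0): c = -1.5300 + -1.0800i → escape time 2
(row=3, col=1): c = -1.3000 + -1.0800i → escape time 3
(row=3, col=2): c = -1.0700 + -1.0800i → escape time 3
(row=3, col=3): c = -0.8400 + -1.0800i → escape time 3
(row=3, col=4): c = -0.6100 + -1.0800i → escape time 3

Answer: 33344
58888
35568
23333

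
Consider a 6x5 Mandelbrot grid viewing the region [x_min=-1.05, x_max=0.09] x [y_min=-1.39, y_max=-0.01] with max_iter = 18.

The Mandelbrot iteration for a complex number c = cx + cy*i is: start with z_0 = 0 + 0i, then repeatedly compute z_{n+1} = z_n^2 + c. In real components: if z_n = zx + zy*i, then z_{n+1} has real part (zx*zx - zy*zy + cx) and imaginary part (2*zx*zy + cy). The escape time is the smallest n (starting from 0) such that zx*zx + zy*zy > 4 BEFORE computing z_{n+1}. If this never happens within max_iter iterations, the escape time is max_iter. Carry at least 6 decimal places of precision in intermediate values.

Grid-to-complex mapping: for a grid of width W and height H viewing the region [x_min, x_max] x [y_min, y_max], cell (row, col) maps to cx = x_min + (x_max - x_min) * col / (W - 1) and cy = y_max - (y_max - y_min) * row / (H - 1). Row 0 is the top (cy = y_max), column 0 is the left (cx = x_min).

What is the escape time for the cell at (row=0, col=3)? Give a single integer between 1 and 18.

Answer: 18

Derivation:
z_0 = 0 + 0i, c = -0.3660 + -0.0100i
Iter 1: z = -0.3660 + -0.0100i, |z|^2 = 0.1341
Iter 2: z = -0.2321 + -0.0027i, |z|^2 = 0.0539
Iter 3: z = -0.3121 + -0.0088i, |z|^2 = 0.0975
Iter 4: z = -0.2687 + -0.0045i, |z|^2 = 0.0722
Iter 5: z = -0.2938 + -0.0076i, |z|^2 = 0.0864
Iter 6: z = -0.2797 + -0.0056i, |z|^2 = 0.0783
Iter 7: z = -0.2878 + -0.0069i, |z|^2 = 0.0829
Iter 8: z = -0.2832 + -0.0060i, |z|^2 = 0.0803
Iter 9: z = -0.2858 + -0.0066i, |z|^2 = 0.0817
Iter 10: z = -0.2843 + -0.0062i, |z|^2 = 0.0809
Iter 11: z = -0.2852 + -0.0065i, |z|^2 = 0.0814
Iter 12: z = -0.2847 + -0.0063i, |z|^2 = 0.0811
Iter 13: z = -0.2850 + -0.0064i, |z|^2 = 0.0813
Iter 14: z = -0.2848 + -0.0064i, |z|^2 = 0.0812
Iter 15: z = -0.2849 + -0.0064i, |z|^2 = 0.0812
Iter 16: z = -0.2849 + -0.0064i, |z|^2 = 0.0812
Iter 17: z = -0.2849 + -0.0064i, |z|^2 = 0.0812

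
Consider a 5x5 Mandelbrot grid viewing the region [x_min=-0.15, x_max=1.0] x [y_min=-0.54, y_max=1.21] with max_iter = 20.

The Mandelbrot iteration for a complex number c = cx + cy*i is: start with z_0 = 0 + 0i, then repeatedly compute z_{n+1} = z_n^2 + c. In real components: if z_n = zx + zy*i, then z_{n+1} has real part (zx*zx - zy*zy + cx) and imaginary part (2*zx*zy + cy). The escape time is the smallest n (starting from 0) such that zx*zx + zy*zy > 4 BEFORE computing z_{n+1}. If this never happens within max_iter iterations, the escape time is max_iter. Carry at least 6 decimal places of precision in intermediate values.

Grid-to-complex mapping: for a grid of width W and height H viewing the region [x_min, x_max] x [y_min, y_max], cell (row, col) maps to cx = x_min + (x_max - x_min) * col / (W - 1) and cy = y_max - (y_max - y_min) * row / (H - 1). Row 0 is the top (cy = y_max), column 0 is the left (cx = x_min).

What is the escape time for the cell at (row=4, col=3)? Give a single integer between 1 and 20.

z_0 = 0 + 0i, c = 0.7125 + -0.5400i
Iter 1: z = 0.7125 + -0.5400i, |z|^2 = 0.7993
Iter 2: z = 0.9286 + -1.3095i, |z|^2 = 2.5770
Iter 3: z = -0.1401 + -2.9719i, |z|^2 = 8.8517
Escaped at iteration 3

Answer: 3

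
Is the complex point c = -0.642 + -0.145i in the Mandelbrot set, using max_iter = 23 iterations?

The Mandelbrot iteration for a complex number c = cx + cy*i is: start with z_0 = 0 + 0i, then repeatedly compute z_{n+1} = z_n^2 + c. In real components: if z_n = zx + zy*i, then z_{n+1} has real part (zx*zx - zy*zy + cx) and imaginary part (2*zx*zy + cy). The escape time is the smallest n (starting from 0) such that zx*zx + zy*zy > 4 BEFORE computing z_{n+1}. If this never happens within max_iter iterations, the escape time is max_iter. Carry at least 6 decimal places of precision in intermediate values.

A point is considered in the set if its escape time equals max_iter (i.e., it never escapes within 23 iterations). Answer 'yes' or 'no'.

z_0 = 0 + 0i, c = -0.6420 + -0.1450i
Iter 1: z = -0.6420 + -0.1450i, |z|^2 = 0.4332
Iter 2: z = -0.2509 + 0.0412i, |z|^2 = 0.0646
Iter 3: z = -0.5808 + -0.1657i, |z|^2 = 0.3647
Iter 4: z = -0.3322 + 0.0474i, |z|^2 = 0.1126
Iter 5: z = -0.5339 + -0.1765i, |z|^2 = 0.3162
Iter 6: z = -0.3881 + 0.0435i, |z|^2 = 0.1525
Iter 7: z = -0.4933 + -0.1787i, |z|^2 = 0.2753
Iter 8: z = -0.4306 + 0.0313i, |z|^2 = 0.1864
Iter 9: z = -0.4575 + -0.1720i, |z|^2 = 0.2389
Iter 10: z = -0.4622 + 0.0124i, |z|^2 = 0.2138
Iter 11: z = -0.4285 + -0.1565i, |z|^2 = 0.2081
Iter 12: z = -0.4829 + -0.0109i, |z|^2 = 0.2333
Iter 13: z = -0.4090 + -0.1345i, |z|^2 = 0.1853
Iter 14: z = -0.4928 + -0.0350i, |z|^2 = 0.2441
Iter 15: z = -0.4003 + -0.1105i, |z|^2 = 0.1725
Iter 16: z = -0.4939 + -0.0565i, |z|^2 = 0.2472
Iter 17: z = -0.4012 + -0.0891i, |z|^2 = 0.1689
Iter 18: z = -0.4890 + -0.0735i, |z|^2 = 0.2445
Iter 19: z = -0.4083 + -0.0732i, |z|^2 = 0.1721
Iter 20: z = -0.4806 + -0.0853i, |z|^2 = 0.2383
Iter 21: z = -0.4183 + -0.0630i, |z|^2 = 0.1789
Iter 22: z = -0.4710 + -0.0923i, |z|^2 = 0.2304
Did not escape in 23 iterations → in set

Answer: yes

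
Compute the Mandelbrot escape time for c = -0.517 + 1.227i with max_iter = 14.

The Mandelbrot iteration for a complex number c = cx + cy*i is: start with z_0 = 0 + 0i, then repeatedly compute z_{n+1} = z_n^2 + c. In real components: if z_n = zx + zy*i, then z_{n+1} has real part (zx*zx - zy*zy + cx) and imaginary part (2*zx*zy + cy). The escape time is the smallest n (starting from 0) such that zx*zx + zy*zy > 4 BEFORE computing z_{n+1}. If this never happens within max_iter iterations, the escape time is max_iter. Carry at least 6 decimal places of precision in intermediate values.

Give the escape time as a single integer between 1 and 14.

Answer: 3

Derivation:
z_0 = 0 + 0i, c = -0.5170 + 1.2270i
Iter 1: z = -0.5170 + 1.2270i, |z|^2 = 1.7728
Iter 2: z = -1.7552 + -0.0417i, |z|^2 = 3.0826
Iter 3: z = 2.5621 + 1.3735i, |z|^2 = 8.4509
Escaped at iteration 3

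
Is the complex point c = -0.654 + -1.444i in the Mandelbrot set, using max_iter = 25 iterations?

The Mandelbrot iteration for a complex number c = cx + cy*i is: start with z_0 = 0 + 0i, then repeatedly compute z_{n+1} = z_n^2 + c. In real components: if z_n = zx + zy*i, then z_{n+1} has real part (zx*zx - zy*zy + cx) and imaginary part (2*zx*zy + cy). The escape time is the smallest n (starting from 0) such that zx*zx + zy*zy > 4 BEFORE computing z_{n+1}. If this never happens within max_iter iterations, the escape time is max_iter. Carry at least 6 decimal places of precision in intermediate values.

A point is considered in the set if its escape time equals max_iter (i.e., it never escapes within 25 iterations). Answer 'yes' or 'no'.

z_0 = 0 + 0i, c = -0.6540 + -1.4440i
Iter 1: z = -0.6540 + -1.4440i, |z|^2 = 2.5129
Iter 2: z = -2.3114 + 0.4448i, |z|^2 = 5.5405
Escaped at iteration 2

Answer: no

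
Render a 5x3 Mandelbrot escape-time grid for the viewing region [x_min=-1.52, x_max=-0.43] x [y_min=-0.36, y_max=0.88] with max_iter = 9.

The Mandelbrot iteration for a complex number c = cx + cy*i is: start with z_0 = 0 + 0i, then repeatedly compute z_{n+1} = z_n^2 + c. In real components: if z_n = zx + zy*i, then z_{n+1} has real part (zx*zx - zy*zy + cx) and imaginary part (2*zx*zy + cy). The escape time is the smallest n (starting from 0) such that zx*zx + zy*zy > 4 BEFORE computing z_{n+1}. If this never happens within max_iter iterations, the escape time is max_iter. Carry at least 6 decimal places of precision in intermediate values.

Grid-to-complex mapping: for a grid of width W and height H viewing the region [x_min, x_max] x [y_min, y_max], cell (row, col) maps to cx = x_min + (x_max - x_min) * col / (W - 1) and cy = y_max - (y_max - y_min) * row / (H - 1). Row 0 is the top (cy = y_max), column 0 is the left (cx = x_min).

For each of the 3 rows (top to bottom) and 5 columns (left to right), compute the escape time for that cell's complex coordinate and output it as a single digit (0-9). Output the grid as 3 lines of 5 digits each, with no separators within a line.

Answer: 33345
59999
49899

Derivation:
(row=0, col=0): c = -1.5200 + 0.8800i → escape time 3
(row=0, col=1): c = -1.2475 + 0.8800i → escape time 3
(row=0, col=2): c = -0.9750 + 0.8800i → escape time 3
(row=0, col=3): c = -0.7025 + 0.8800i → escape time 4
(row=0, col=4): c = -0.4300 + 0.8800i → escape time 5
(row=1, col=0): c = -1.5200 + 0.2600i → escape time 5
(row=1, col=1): c = -1.2475 + 0.2600i → escape time 9
(row=1, col=2): c = -0.9750 + 0.2600i → escape time 9
(row=1, col=3): c = -0.7025 + 0.2600i → escape time 9
(row=1, col=4): c = -0.4300 + 0.2600i → escape time 9
(row=2, col=0): c = -1.5200 + -0.3600i → escape time 4
(row=2, col=1): c = -1.2475 + -0.3600i → escape time 9
(row=2, col=2): c = -0.9750 + -0.3600i → escape time 8
(row=2, col=3): c = -0.7025 + -0.3600i → escape time 9
(row=2, col=4): c = -0.4300 + -0.3600i → escape time 9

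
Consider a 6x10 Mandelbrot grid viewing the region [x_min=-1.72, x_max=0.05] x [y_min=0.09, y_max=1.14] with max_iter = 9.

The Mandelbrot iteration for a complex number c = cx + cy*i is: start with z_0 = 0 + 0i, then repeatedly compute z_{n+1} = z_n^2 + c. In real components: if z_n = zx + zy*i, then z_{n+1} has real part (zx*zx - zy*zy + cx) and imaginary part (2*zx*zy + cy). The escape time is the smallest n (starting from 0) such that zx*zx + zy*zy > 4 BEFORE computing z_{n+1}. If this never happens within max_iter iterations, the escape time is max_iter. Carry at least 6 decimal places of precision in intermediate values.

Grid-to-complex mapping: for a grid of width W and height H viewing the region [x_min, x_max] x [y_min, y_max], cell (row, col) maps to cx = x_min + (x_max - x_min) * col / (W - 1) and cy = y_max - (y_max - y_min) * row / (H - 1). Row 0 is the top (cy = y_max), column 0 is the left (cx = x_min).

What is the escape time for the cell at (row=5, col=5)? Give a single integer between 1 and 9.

Answer: 9

Derivation:
z_0 = 0 + 0i, c = 0.0500 + 0.5567i
Iter 1: z = 0.0500 + 0.5567i, |z|^2 = 0.3124
Iter 2: z = -0.2574 + 0.6123i, |z|^2 = 0.4412
Iter 3: z = -0.2587 + 0.2415i, |z|^2 = 0.1252
Iter 4: z = 0.0586 + 0.4317i, |z|^2 = 0.1898
Iter 5: z = -0.1330 + 0.6073i, |z|^2 = 0.3865
Iter 6: z = -0.3011 + 0.3952i, |z|^2 = 0.2468
Iter 7: z = -0.0155 + 0.3187i, |z|^2 = 0.1018
Iter 8: z = -0.0513 + 0.5468i, |z|^2 = 0.3016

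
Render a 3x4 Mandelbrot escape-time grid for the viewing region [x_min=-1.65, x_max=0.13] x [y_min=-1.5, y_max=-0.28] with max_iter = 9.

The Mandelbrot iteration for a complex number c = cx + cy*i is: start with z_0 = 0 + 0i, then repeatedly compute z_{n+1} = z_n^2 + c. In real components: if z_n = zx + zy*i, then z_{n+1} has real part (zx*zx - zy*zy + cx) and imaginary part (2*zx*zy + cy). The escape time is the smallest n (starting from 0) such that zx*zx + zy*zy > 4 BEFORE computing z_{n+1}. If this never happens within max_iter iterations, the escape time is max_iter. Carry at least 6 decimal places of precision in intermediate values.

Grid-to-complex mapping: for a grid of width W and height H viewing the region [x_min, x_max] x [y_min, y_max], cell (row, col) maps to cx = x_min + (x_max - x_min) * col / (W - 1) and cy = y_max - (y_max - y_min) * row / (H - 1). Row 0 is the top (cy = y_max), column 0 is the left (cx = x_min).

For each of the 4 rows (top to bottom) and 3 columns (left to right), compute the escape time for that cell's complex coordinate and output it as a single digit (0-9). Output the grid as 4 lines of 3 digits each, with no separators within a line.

(row=0, col=0): c = -1.6500 + -0.2800i → escape time 4
(row=0, col=1): c = -0.7600 + -0.2800i → escape time 9
(row=0, col=2): c = 0.1300 + -0.2800i → escape time 9
(row=1, col=0): c = -1.6500 + -0.6867i → escape time 3
(row=1, col=1): c = -0.7600 + -0.6867i → escape time 5
(row=1, col=2): c = 0.1300 + -0.6867i → escape time 9
(row=2, col=0): c = -1.6500 + -1.0933i → escape time 2
(row=2, col=1): c = -0.7600 + -1.0933i → escape time 3
(row=2, col=2): c = 0.1300 + -1.0933i → escape time 4
(row=3, col=0): c = -1.6500 + -1.5000i → escape time 1
(row=3, col=1): c = -0.7600 + -1.5000i → escape time 2
(row=3, col=2): c = 0.1300 + -1.5000i → escape time 2

Answer: 499
359
234
122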